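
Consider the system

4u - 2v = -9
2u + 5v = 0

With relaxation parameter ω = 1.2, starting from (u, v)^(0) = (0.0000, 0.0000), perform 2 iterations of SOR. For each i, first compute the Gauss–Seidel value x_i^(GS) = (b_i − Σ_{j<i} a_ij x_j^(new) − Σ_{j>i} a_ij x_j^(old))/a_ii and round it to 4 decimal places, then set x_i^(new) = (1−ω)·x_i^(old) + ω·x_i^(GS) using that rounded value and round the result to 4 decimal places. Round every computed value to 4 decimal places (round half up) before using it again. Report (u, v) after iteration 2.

(-1.3824, 0.4044)

Iteration 1:
  u: GS value = (-9 - (-2)·0.0000) / (4) = -2.2500;  u ← (1−ω)·0.0000 + ω·-2.2500 = -2.7000
  v: GS value = (0 - (2)·-2.7000) / (5) = 1.0800;  v ← (1−ω)·0.0000 + ω·1.0800 = 1.2960
Iteration 2:
  u: GS value = (-9 - (-2)·1.2960) / (4) = -1.6020;  u ← (1−ω)·-2.7000 + ω·-1.6020 = -1.3824
  v: GS value = (0 - (2)·-1.3824) / (5) = 0.5530;  v ← (1−ω)·1.2960 + ω·0.5530 = 0.4044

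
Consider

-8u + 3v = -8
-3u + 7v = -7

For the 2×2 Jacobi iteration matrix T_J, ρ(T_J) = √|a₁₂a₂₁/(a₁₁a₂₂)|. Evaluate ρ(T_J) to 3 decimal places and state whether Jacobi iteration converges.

0.401

a₁₂a₂₁/(a₁₁a₂₂) = (3)·(-3) / ((-8)·(7)) = 0.160714
ρ = √|0.160714| = √0.160714 = 0.401
ρ < 1, so Jacobi converges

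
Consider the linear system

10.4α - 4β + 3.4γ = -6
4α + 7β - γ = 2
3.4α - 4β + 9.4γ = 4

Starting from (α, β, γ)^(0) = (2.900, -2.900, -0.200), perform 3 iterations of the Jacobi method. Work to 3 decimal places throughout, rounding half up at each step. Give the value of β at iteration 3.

Iteration 1:
  α = (-6 - (-4)·-2.900 - (3.4)·-0.200) / (10.4) = -1.627
  β = (2 - (4)·2.900 - (-1)·-0.200) / (7) = -1.400
  γ = (4 - (3.4)·2.900 - (-4)·-2.900) / (9.4) = -1.857
Iteration 2:
  α = (-6 - (-4)·-1.400 - (3.4)·-1.857) / (10.4) = -0.508
  β = (2 - (4)·-1.627 - (-1)·-1.857) / (7) = 0.950
  γ = (4 - (3.4)·-1.627 - (-4)·-1.400) / (9.4) = 0.418
Iteration 3:
  α = (-6 - (-4)·0.950 - (3.4)·0.418) / (10.4) = -0.348
  β = (2 - (4)·-0.508 - (-1)·0.418) / (7) = 0.636
  γ = (4 - (3.4)·-0.508 - (-4)·0.950) / (9.4) = 1.014

0.636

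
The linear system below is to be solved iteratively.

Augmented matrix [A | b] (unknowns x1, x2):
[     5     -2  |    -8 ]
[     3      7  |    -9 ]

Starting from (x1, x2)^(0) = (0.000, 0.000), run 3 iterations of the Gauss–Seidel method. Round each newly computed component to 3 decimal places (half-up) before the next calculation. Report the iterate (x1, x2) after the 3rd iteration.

(-1.799, -0.515)

Iteration 1:
  x1 = (-8 - (-2)·0.000) / (5) = -1.600
  x2 = (-9 - (3)·-1.600) / (7) = -0.600
Iteration 2:
  x1 = (-8 - (-2)·-0.600) / (5) = -1.840
  x2 = (-9 - (3)·-1.840) / (7) = -0.497
Iteration 3:
  x1 = (-8 - (-2)·-0.497) / (5) = -1.799
  x2 = (-9 - (3)·-1.799) / (7) = -0.515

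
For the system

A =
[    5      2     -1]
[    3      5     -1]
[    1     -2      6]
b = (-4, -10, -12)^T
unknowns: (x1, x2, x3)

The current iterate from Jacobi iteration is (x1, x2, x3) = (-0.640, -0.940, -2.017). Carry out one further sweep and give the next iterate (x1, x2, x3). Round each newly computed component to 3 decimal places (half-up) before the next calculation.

(-0.827, -2.019, -2.207)

One sweep:
  x1 = (-4 - (2)·-0.940 - (-1)·-2.017) / (5) = -0.827
  x2 = (-10 - (3)·-0.640 - (-1)·-2.017) / (5) = -2.019
  x3 = (-12 - (1)·-0.640 - (-2)·-0.940) / (6) = -2.207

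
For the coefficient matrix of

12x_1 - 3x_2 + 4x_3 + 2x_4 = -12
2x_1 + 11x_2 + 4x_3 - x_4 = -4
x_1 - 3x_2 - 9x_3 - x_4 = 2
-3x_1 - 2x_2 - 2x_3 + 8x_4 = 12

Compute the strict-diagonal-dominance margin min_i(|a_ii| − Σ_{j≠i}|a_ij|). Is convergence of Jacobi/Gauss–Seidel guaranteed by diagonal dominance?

1

row 1: |12| − (3+4+2) = 3
row 2: |11| − (2+4+1) = 4
row 3: |-9| − (1+3+1) = 4
row 4: |8| − (3+2+2) = 1
minimum over rows = 1 → strictly diagonally dominant (convergence guaranteed)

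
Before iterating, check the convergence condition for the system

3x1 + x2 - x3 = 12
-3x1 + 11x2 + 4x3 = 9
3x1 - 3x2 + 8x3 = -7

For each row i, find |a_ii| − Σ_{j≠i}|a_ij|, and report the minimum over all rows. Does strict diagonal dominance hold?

1

row 1: |3| − (1+1) = 1
row 2: |11| − (3+4) = 4
row 3: |8| − (3+3) = 2
minimum over rows = 1 → strictly diagonally dominant (convergence guaranteed)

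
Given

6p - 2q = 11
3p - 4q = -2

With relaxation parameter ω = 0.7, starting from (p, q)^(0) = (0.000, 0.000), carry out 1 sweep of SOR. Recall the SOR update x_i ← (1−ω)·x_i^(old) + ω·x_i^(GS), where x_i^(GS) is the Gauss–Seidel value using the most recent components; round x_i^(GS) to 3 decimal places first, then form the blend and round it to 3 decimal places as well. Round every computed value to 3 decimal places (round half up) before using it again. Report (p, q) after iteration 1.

Iteration 1:
  p: GS value = (11 - (-2)·0.000) / (6) = 1.833;  p ← (1−ω)·0.000 + ω·1.833 = 1.283
  q: GS value = (-2 - (3)·1.283) / (-4) = 1.462;  q ← (1−ω)·0.000 + ω·1.462 = 1.023

(1.283, 1.023)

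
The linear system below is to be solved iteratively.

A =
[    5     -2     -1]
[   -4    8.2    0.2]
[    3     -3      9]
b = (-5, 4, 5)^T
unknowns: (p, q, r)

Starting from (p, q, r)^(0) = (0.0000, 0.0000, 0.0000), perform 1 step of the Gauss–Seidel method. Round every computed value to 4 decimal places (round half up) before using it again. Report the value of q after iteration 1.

0.0000

Iteration 1:
  p = (-5 - (-2)·0.0000 - (-1)·0.0000) / (5) = -1.0000
  q = (4 - (-4)·-1.0000 - (0.2)·0.0000) / (8.2) = 0.0000
  r = (5 - (3)·-1.0000 - (-3)·0.0000) / (9) = 0.8889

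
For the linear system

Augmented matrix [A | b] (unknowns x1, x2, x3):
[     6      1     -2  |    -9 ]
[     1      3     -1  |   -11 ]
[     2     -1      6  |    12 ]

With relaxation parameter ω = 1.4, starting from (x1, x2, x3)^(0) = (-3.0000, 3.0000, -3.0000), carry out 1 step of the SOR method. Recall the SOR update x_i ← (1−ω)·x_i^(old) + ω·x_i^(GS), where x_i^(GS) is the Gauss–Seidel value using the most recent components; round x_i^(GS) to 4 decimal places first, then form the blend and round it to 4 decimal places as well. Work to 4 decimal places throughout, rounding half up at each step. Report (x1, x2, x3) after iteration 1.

(-3.0000, -6.3334, 3.9222)

Iteration 1:
  x1: GS value = (-9 - (1)·3.0000 - (-2)·-3.0000) / (6) = -3.0000;  x1 ← (1−ω)·-3.0000 + ω·-3.0000 = -3.0000
  x2: GS value = (-11 - (1)·-3.0000 - (-1)·-3.0000) / (3) = -3.6667;  x2 ← (1−ω)·3.0000 + ω·-3.6667 = -6.3334
  x3: GS value = (12 - (2)·-3.0000 - (-1)·-6.3334) / (6) = 1.9444;  x3 ← (1−ω)·-3.0000 + ω·1.9444 = 3.9222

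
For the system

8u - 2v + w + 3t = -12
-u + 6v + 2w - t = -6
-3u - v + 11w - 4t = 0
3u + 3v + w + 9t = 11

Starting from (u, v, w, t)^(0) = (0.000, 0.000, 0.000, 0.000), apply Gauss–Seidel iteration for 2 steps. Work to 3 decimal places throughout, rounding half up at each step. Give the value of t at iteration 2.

2.373

Iteration 1:
  u = (-12 - (-2)·0.000 - (1)·0.000 - (3)·0.000) / (8) = -1.500
  v = (-6 - (-1)·-1.500 - (2)·0.000 - (-1)·0.000) / (6) = -1.250
  w = (0 - (-3)·-1.500 - (-1)·-1.250 - (-4)·0.000) / (11) = -0.523
  t = (11 - (3)·-1.500 - (3)·-1.250 - (1)·-0.523) / (9) = 2.197
Iteration 2:
  u = (-12 - (-2)·-1.250 - (1)·-0.523 - (3)·2.197) / (8) = -2.571
  v = (-6 - (-1)·-2.571 - (2)·-0.523 - (-1)·2.197) / (6) = -0.888
  w = (0 - (-3)·-2.571 - (-1)·-0.888 - (-4)·2.197) / (11) = 0.017
  t = (11 - (3)·-2.571 - (3)·-0.888 - (1)·0.017) / (9) = 2.373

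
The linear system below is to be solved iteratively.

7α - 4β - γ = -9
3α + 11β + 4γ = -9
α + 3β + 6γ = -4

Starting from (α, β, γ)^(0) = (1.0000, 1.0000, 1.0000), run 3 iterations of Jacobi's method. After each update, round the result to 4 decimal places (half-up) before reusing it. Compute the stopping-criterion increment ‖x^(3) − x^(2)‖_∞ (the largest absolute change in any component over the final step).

Iteration 1:
  α = (-9 - (-4)·1.0000 - (-1)·1.0000) / (7) = -0.5714
  β = (-9 - (3)·1.0000 - (4)·1.0000) / (11) = -1.4545
  γ = (-4 - (1)·1.0000 - (3)·1.0000) / (6) = -1.3333
Iteration 2:
  α = (-9 - (-4)·-1.4545 - (-1)·-1.3333) / (7) = -2.3073
  β = (-9 - (3)·-0.5714 - (4)·-1.3333) / (11) = -0.1775
  γ = (-4 - (1)·-0.5714 - (3)·-1.4545) / (6) = 0.1558
Iteration 3:
  α = (-9 - (-4)·-0.1775 - (-1)·0.1558) / (7) = -1.3649
  β = (-9 - (3)·-2.3073 - (4)·0.1558) / (11) = -0.2456
  γ = (-4 - (1)·-2.3073 - (3)·-0.1775) / (6) = -0.1934
Change: (0.9424, -0.0681, -0.3492) → max |·| = 0.9424

0.9424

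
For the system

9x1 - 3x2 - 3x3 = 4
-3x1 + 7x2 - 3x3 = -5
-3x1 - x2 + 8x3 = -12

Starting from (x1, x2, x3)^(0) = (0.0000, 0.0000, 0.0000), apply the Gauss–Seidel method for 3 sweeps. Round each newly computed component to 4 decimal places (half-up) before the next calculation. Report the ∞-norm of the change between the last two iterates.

Iteration 1:
  x1 = (4 - (-3)·0.0000 - (-3)·0.0000) / (9) = 0.4444
  x2 = (-5 - (-3)·0.4444 - (-3)·0.0000) / (7) = -0.5238
  x3 = (-12 - (-3)·0.4444 - (-1)·-0.5238) / (8) = -1.3988
Iteration 2:
  x1 = (4 - (-3)·-0.5238 - (-3)·-1.3988) / (9) = -0.1964
  x2 = (-5 - (-3)·-0.1964 - (-3)·-1.3988) / (7) = -1.3979
  x3 = (-12 - (-3)·-0.1964 - (-1)·-1.3979) / (8) = -1.7484
Iteration 3:
  x1 = (4 - (-3)·-1.3979 - (-3)·-1.7484) / (9) = -0.6043
  x2 = (-5 - (-3)·-0.6043 - (-3)·-1.7484) / (7) = -1.7226
  x3 = (-12 - (-3)·-0.6043 - (-1)·-1.7226) / (8) = -1.9419
Change: (-0.4079, -0.3247, -0.1935) → max |·| = 0.4079

0.4079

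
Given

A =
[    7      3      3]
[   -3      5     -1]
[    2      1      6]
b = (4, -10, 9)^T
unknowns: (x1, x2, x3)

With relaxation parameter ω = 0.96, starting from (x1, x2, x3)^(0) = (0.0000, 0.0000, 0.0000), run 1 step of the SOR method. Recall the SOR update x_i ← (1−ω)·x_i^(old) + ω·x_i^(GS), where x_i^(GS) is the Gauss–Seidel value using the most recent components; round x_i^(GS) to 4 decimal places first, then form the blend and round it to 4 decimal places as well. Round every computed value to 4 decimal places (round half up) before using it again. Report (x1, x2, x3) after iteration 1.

(0.5485, -1.6041, 1.5211)

Iteration 1:
  x1: GS value = (4 - (3)·0.0000 - (3)·0.0000) / (7) = 0.5714;  x1 ← (1−ω)·0.0000 + ω·0.5714 = 0.5485
  x2: GS value = (-10 - (-3)·0.5485 - (-1)·0.0000) / (5) = -1.6709;  x2 ← (1−ω)·0.0000 + ω·-1.6709 = -1.6041
  x3: GS value = (9 - (2)·0.5485 - (1)·-1.6041) / (6) = 1.5845;  x3 ← (1−ω)·0.0000 + ω·1.5845 = 1.5211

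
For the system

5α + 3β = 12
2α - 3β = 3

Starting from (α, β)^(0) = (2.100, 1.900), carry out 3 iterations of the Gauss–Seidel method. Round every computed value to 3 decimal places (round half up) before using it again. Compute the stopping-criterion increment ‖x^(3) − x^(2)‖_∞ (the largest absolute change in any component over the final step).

0.494

Iteration 1:
  α = (12 - (3)·1.900) / (5) = 1.260
  β = (3 - (2)·1.260) / (-3) = -0.160
Iteration 2:
  α = (12 - (3)·-0.160) / (5) = 2.496
  β = (3 - (2)·2.496) / (-3) = 0.664
Iteration 3:
  α = (12 - (3)·0.664) / (5) = 2.002
  β = (3 - (2)·2.002) / (-3) = 0.335
Change: (-0.494, -0.329) → max |·| = 0.494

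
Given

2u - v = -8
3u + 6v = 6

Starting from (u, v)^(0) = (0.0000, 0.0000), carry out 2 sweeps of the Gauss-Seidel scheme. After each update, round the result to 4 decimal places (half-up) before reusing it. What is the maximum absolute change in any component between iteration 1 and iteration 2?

1.5000

Iteration 1:
  u = (-8 - (-1)·0.0000) / (2) = -4.0000
  v = (6 - (3)·-4.0000) / (6) = 3.0000
Iteration 2:
  u = (-8 - (-1)·3.0000) / (2) = -2.5000
  v = (6 - (3)·-2.5000) / (6) = 2.2500
Change: (1.5000, -0.7500) → max |·| = 1.5000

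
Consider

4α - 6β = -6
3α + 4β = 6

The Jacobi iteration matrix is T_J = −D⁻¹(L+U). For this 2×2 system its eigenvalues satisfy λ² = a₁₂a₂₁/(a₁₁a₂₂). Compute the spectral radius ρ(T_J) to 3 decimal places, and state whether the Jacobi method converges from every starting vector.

1.061

a₁₂a₂₁/(a₁₁a₂₂) = (-6)·(3) / ((4)·(4)) = -1.125000
ρ = √|-1.125000| = √1.125000 = 1.061
ρ > 1, so Jacobi diverges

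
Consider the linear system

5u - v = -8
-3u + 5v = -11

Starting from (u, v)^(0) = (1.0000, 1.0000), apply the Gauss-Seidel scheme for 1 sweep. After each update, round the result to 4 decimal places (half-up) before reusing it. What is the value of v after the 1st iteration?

Iteration 1:
  u = (-8 - (-1)·1.0000) / (5) = -1.4000
  v = (-11 - (-3)·-1.4000) / (5) = -3.0400

-3.0400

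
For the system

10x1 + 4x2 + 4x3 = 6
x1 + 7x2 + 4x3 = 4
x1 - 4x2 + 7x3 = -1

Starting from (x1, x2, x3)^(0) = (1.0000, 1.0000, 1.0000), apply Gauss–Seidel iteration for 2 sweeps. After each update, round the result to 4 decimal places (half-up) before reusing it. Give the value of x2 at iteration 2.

Iteration 1:
  x1 = (6 - (4)·1.0000 - (4)·1.0000) / (10) = -0.2000
  x2 = (4 - (1)·-0.2000 - (4)·1.0000) / (7) = 0.0286
  x3 = (-1 - (1)·-0.2000 - (-4)·0.0286) / (7) = -0.0979
Iteration 2:
  x1 = (6 - (4)·0.0286 - (4)·-0.0979) / (10) = 0.6277
  x2 = (4 - (1)·0.6277 - (4)·-0.0979) / (7) = 0.5377
  x3 = (-1 - (1)·0.6277 - (-4)·0.5377) / (7) = 0.0747

0.5377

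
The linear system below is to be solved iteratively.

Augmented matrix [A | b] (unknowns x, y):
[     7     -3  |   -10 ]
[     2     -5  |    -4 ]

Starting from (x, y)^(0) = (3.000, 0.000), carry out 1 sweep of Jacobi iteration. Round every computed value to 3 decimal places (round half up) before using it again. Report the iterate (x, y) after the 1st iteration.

(-1.429, 2.000)

Iteration 1:
  x = (-10 - (-3)·0.000) / (7) = -1.429
  y = (-4 - (2)·3.000) / (-5) = 2.000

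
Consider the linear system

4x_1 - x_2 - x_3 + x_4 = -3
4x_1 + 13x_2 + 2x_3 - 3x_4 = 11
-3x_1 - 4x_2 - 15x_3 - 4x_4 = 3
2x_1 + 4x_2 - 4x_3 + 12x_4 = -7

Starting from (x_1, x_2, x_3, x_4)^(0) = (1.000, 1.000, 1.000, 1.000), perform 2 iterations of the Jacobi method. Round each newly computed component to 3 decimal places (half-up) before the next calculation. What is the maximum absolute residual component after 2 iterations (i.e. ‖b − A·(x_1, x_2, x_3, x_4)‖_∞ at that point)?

2.340

Iteration 1:
  x_1 = (-3 - (-1)·1.000 - (-1)·1.000 - (1)·1.000) / (4) = -0.500
  x_2 = (11 - (4)·1.000 - (2)·1.000 - (-3)·1.000) / (13) = 0.615
  x_3 = (3 - (-3)·1.000 - (-4)·1.000 - (-4)·1.000) / (-15) = -0.933
  x_4 = (-7 - (2)·1.000 - (4)·1.000 - (-4)·1.000) / (12) = -0.750
Iteration 2:
  x_1 = (-3 - (-1)·0.615 - (-1)·-0.933 - (1)·-0.750) / (4) = -0.642
  x_2 = (11 - (4)·-0.500 - (2)·-0.933 - (-3)·-0.750) / (13) = 0.970
  x_3 = (3 - (-3)·-0.500 - (-4)·0.615 - (-4)·-0.750) / (-15) = -0.064
  x_4 = (-7 - (2)·-0.500 - (4)·0.615 - (-4)·-0.933) / (12) = -1.016
Residual b − A·x = (1.490, -1.962, -0.070, 2.340); ∞-norm = 2.340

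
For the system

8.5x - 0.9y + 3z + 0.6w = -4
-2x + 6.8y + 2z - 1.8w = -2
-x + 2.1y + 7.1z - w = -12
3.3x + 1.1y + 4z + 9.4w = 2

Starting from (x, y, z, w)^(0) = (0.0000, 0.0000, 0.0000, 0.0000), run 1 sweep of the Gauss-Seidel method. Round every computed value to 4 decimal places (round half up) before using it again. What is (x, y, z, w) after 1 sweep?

Iteration 1:
  x = (-4 - (-0.9)·0.0000 - (3)·0.0000 - (0.6)·0.0000) / (8.5) = -0.4706
  y = (-2 - (-2)·-0.4706 - (2)·0.0000 - (-1.8)·0.0000) / (6.8) = -0.4325
  z = (-12 - (-1)·-0.4706 - (2.1)·-0.4325 - (-1)·0.0000) / (7.1) = -1.6285
  w = (2 - (3.3)·-0.4706 - (1.1)·-0.4325 - (4)·-1.6285) / (9.4) = 1.1216

(-0.4706, -0.4325, -1.6285, 1.1216)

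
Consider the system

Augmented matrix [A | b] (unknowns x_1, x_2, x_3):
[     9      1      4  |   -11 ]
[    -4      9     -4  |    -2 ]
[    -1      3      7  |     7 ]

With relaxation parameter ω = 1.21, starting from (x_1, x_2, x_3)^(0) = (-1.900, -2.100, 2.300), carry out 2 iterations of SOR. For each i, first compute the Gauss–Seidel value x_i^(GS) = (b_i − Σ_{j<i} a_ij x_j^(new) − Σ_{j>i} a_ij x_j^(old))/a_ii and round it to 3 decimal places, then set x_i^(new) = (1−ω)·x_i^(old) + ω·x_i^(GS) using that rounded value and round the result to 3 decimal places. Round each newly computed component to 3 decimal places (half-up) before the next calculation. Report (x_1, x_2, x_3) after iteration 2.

Iteration 1:
  x_1: GS value = (-11 - (1)·-2.100 - (4)·2.300) / (9) = -2.011;  x_1 ← (1−ω)·-1.900 + ω·-2.011 = -2.034
  x_2: GS value = (-2 - (-4)·-2.034 - (-4)·2.300) / (9) = -0.104;  x_2 ← (1−ω)·-2.100 + ω·-0.104 = 0.315
  x_3: GS value = (7 - (-1)·-2.034 - (3)·0.315) / (7) = 0.574;  x_3 ← (1−ω)·2.300 + ω·0.574 = 0.212
Iteration 2:
  x_1: GS value = (-11 - (1)·0.315 - (4)·0.212) / (9) = -1.351;  x_1 ← (1−ω)·-2.034 + ω·-1.351 = -1.208
  x_2: GS value = (-2 - (-4)·-1.208 - (-4)·0.212) / (9) = -0.665;  x_2 ← (1−ω)·0.315 + ω·-0.665 = -0.871
  x_3: GS value = (7 - (-1)·-1.208 - (3)·-0.871) / (7) = 1.201;  x_3 ← (1−ω)·0.212 + ω·1.201 = 1.409

(-1.208, -0.871, 1.409)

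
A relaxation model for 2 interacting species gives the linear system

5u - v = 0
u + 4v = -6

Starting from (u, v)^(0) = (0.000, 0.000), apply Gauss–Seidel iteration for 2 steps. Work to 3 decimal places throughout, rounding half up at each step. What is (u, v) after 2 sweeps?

Iteration 1:
  u = (0 - (-1)·0.000) / (5) = 0.000
  v = (-6 - (1)·0.000) / (4) = -1.500
Iteration 2:
  u = (0 - (-1)·-1.500) / (5) = -0.300
  v = (-6 - (1)·-0.300) / (4) = -1.425

(-0.300, -1.425)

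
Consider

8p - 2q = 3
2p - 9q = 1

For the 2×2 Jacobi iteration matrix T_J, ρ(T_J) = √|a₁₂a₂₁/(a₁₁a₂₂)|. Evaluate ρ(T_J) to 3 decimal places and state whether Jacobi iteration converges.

0.236

a₁₂a₂₁/(a₁₁a₂₂) = (-2)·(2) / ((8)·(-9)) = 0.055556
ρ = √|0.055556| = √0.055556 = 0.236
ρ < 1, so Jacobi converges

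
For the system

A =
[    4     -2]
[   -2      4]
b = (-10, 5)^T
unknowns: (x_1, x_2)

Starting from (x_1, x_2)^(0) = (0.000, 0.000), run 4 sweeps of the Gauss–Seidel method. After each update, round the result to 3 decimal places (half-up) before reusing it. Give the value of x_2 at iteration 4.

0.000

Iteration 1:
  x_1 = (-10 - (-2)·0.000) / (4) = -2.500
  x_2 = (5 - (-2)·-2.500) / (4) = 0.000
Iteration 2:
  x_1 = (-10 - (-2)·0.000) / (4) = -2.500
  x_2 = (5 - (-2)·-2.500) / (4) = 0.000
Iteration 3:
  x_1 = (-10 - (-2)·0.000) / (4) = -2.500
  x_2 = (5 - (-2)·-2.500) / (4) = 0.000
Iteration 4:
  x_1 = (-10 - (-2)·0.000) / (4) = -2.500
  x_2 = (5 - (-2)·-2.500) / (4) = 0.000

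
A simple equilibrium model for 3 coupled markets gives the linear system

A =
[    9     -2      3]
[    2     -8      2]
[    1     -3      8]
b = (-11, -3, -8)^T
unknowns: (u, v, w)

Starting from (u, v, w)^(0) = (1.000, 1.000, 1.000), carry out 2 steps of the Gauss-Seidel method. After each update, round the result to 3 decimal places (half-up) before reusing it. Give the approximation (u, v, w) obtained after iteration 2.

(-0.916, -0.035, -0.899)

Iteration 1:
  u = (-11 - (-2)·1.000 - (3)·1.000) / (9) = -1.333
  v = (-3 - (2)·-1.333 - (2)·1.000) / (-8) = 0.292
  w = (-8 - (1)·-1.333 - (-3)·0.292) / (8) = -0.724
Iteration 2:
  u = (-11 - (-2)·0.292 - (3)·-0.724) / (9) = -0.916
  v = (-3 - (2)·-0.916 - (2)·-0.724) / (-8) = -0.035
  w = (-8 - (1)·-0.916 - (-3)·-0.035) / (8) = -0.899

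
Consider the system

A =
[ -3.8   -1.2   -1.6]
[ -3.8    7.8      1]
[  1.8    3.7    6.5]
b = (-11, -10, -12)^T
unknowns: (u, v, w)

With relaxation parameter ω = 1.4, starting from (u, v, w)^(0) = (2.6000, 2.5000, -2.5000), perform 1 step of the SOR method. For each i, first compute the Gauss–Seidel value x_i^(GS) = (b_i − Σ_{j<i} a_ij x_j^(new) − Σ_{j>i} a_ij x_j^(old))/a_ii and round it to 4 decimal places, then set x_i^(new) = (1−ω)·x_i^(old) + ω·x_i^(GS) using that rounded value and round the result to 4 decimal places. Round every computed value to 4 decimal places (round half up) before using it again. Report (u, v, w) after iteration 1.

(3.3811, -0.0400, -2.8636)

Iteration 1:
  u: GS value = (-11 - (-1.2)·2.5000 - (-1.6)·-2.5000) / (-3.8) = 3.1579;  u ← (1−ω)·2.6000 + ω·3.1579 = 3.3811
  v: GS value = (-10 - (-3.8)·3.3811 - (1)·-2.5000) / (7.8) = 0.6857;  v ← (1−ω)·2.5000 + ω·0.6857 = -0.0400
  w: GS value = (-12 - (1.8)·3.3811 - (3.7)·-0.0400) / (6.5) = -2.7597;  w ← (1−ω)·-2.5000 + ω·-2.7597 = -2.8636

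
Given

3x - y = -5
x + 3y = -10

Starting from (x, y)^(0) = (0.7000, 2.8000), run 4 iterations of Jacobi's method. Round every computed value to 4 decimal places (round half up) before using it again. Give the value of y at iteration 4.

Iteration 1:
  x = (-5 - (-1)·2.8000) / (3) = -0.7333
  y = (-10 - (1)·0.7000) / (3) = -3.5667
Iteration 2:
  x = (-5 - (-1)·-3.5667) / (3) = -2.8556
  y = (-10 - (1)·-0.7333) / (3) = -3.0889
Iteration 3:
  x = (-5 - (-1)·-3.0889) / (3) = -2.6963
  y = (-10 - (1)·-2.8556) / (3) = -2.3815
Iteration 4:
  x = (-5 - (-1)·-2.3815) / (3) = -2.4605
  y = (-10 - (1)·-2.6963) / (3) = -2.4346

-2.4346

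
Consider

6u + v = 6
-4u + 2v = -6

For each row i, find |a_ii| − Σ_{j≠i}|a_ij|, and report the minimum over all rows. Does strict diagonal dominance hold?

-2

row 1: |6| − (1) = 5
row 2: |2| − (4) = -2
minimum over rows = -2 → not strictly diagonally dominant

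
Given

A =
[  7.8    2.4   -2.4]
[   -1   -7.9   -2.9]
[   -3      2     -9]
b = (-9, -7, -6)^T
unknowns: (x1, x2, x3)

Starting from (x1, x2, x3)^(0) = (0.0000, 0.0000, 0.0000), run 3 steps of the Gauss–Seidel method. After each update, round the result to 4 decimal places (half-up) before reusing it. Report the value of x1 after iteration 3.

Iteration 1:
  x1 = (-9 - (2.4)·0.0000 - (-2.4)·0.0000) / (7.8) = -1.1538
  x2 = (-7 - (-1)·-1.1538 - (-2.9)·0.0000) / (-7.9) = 1.0321
  x3 = (-6 - (-3)·-1.1538 - (2)·1.0321) / (-9) = 1.2806
Iteration 2:
  x1 = (-9 - (2.4)·1.0321 - (-2.4)·1.2806) / (7.8) = -1.0774
  x2 = (-7 - (-1)·-1.0774 - (-2.9)·1.2806) / (-7.9) = 0.5524
  x3 = (-6 - (-3)·-1.0774 - (2)·0.5524) / (-9) = 1.1486
Iteration 3:
  x1 = (-9 - (2.4)·0.5524 - (-2.4)·1.1486) / (7.8) = -0.9704
  x2 = (-7 - (-1)·-0.9704 - (-2.9)·1.1486) / (-7.9) = 0.5873
  x3 = (-6 - (-3)·-0.9704 - (2)·0.5873) / (-9) = 1.1206

-0.9704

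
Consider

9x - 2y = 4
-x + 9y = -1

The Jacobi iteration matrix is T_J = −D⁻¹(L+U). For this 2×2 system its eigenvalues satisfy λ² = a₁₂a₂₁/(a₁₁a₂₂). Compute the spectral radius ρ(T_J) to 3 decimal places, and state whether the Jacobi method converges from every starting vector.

a₁₂a₂₁/(a₁₁a₂₂) = (-2)·(-1) / ((9)·(9)) = 0.024691
ρ = √|0.024691| = √0.024691 = 0.157
ρ < 1, so Jacobi converges

0.157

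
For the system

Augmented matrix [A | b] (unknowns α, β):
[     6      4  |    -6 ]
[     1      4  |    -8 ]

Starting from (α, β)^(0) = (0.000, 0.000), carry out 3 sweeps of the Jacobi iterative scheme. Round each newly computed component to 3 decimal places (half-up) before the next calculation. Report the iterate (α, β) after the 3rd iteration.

(0.167, -2.083)

Iteration 1:
  α = (-6 - (4)·0.000) / (6) = -1.000
  β = (-8 - (1)·0.000) / (4) = -2.000
Iteration 2:
  α = (-6 - (4)·-2.000) / (6) = 0.333
  β = (-8 - (1)·-1.000) / (4) = -1.750
Iteration 3:
  α = (-6 - (4)·-1.750) / (6) = 0.167
  β = (-8 - (1)·0.333) / (4) = -2.083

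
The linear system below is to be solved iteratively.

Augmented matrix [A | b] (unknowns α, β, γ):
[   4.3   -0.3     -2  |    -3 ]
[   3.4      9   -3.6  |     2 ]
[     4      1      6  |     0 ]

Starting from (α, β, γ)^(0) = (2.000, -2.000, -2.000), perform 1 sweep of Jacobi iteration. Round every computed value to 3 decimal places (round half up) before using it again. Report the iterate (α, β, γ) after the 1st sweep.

(-1.767, -1.333, -1.000)

Iteration 1:
  α = (-3 - (-0.3)·-2.000 - (-2)·-2.000) / (4.3) = -1.767
  β = (2 - (3.4)·2.000 - (-3.6)·-2.000) / (9) = -1.333
  γ = (0 - (4)·2.000 - (1)·-2.000) / (6) = -1.000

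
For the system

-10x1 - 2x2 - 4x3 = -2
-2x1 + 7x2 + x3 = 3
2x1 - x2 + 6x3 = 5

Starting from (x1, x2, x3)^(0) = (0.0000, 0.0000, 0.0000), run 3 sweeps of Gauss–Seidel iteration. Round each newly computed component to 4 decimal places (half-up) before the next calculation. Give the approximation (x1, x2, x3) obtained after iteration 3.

(-0.2288, 0.2272, 0.9475)

Iteration 1:
  x1 = (-2 - (-2)·0.0000 - (-4)·0.0000) / (-10) = 0.2000
  x2 = (3 - (-2)·0.2000 - (1)·0.0000) / (7) = 0.4857
  x3 = (5 - (2)·0.2000 - (-1)·0.4857) / (6) = 0.8476
Iteration 2:
  x1 = (-2 - (-2)·0.4857 - (-4)·0.8476) / (-10) = -0.2362
  x2 = (3 - (-2)·-0.2362 - (1)·0.8476) / (7) = 0.2400
  x3 = (5 - (2)·-0.2362 - (-1)·0.2400) / (6) = 0.9521
Iteration 3:
  x1 = (-2 - (-2)·0.2400 - (-4)·0.9521) / (-10) = -0.2288
  x2 = (3 - (-2)·-0.2288 - (1)·0.9521) / (7) = 0.2272
  x3 = (5 - (2)·-0.2288 - (-1)·0.2272) / (6) = 0.9475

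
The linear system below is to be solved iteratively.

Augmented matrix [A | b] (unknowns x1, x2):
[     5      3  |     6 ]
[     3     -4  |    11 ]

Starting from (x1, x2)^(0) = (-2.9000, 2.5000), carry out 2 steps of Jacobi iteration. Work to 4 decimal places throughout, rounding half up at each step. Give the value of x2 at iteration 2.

Iteration 1:
  x1 = (6 - (3)·2.5000) / (5) = -0.3000
  x2 = (11 - (3)·-2.9000) / (-4) = -4.9250
Iteration 2:
  x1 = (6 - (3)·-4.9250) / (5) = 4.1550
  x2 = (11 - (3)·-0.3000) / (-4) = -2.9750

-2.9750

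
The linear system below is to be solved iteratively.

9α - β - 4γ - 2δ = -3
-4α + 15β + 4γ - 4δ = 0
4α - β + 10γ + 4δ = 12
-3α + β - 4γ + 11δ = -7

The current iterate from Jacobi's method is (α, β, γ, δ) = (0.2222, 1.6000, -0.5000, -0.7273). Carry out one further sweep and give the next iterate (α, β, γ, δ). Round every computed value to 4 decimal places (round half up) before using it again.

(-0.5394, -0.0014, 1.5620, -0.9030)

One sweep:
  α = (-3 - (-1)·1.6000 - (-4)·-0.5000 - (-2)·-0.7273) / (9) = -0.5394
  β = (0 - (-4)·0.2222 - (4)·-0.5000 - (-4)·-0.7273) / (15) = -0.0014
  γ = (12 - (4)·0.2222 - (-1)·1.6000 - (4)·-0.7273) / (10) = 1.5620
  δ = (-7 - (-3)·0.2222 - (1)·1.6000 - (-4)·-0.5000) / (11) = -0.9030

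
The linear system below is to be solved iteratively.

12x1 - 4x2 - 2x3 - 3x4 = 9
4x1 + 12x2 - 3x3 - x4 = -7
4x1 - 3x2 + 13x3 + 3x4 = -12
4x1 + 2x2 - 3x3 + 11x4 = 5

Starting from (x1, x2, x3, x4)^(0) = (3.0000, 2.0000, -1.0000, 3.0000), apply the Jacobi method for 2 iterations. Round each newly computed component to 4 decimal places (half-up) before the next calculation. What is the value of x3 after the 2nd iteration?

Iteration 1:
  x1 = (9 - (-4)·2.0000 - (-2)·-1.0000 - (-3)·3.0000) / (12) = 2.0000
  x2 = (-7 - (4)·3.0000 - (-3)·-1.0000 - (-1)·3.0000) / (12) = -1.5833
  x3 = (-12 - (4)·3.0000 - (-3)·2.0000 - (3)·3.0000) / (13) = -2.0769
  x4 = (5 - (4)·3.0000 - (2)·2.0000 - (-3)·-1.0000) / (11) = -1.2727
Iteration 2:
  x1 = (9 - (-4)·-1.5833 - (-2)·-2.0769 - (-3)·-1.2727) / (12) = -0.4421
  x2 = (-7 - (4)·2.0000 - (-3)·-2.0769 - (-1)·-1.2727) / (12) = -1.8753
  x3 = (-12 - (4)·2.0000 - (-3)·-1.5833 - (3)·-1.2727) / (13) = -1.6101
  x4 = (5 - (4)·2.0000 - (2)·-1.5833 - (-3)·-2.0769) / (11) = -0.5513

-1.6101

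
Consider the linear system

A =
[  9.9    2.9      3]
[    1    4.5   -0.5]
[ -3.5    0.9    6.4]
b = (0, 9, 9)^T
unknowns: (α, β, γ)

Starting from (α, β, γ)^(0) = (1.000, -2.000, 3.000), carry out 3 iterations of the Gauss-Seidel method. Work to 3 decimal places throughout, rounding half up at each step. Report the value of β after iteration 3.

Iteration 1:
  α = (0 - (2.9)·-2.000 - (3)·3.000) / (9.9) = -0.323
  β = (9 - (1)·-0.323 - (-0.5)·3.000) / (4.5) = 2.405
  γ = (9 - (-3.5)·-0.323 - (0.9)·2.405) / (6.4) = 0.891
Iteration 2:
  α = (0 - (2.9)·2.405 - (3)·0.891) / (9.9) = -0.974
  β = (9 - (1)·-0.974 - (-0.5)·0.891) / (4.5) = 2.315
  γ = (9 - (-3.5)·-0.974 - (0.9)·2.315) / (6.4) = 0.548
Iteration 3:
  α = (0 - (2.9)·2.315 - (3)·0.548) / (9.9) = -0.844
  β = (9 - (1)·-0.844 - (-0.5)·0.548) / (4.5) = 2.248
  γ = (9 - (-3.5)·-0.844 - (0.9)·2.248) / (6.4) = 0.629

2.248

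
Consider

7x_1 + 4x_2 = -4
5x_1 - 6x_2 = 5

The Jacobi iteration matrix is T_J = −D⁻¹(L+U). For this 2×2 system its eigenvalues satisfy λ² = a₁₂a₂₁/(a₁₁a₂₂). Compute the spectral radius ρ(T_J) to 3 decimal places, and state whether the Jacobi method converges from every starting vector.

a₁₂a₂₁/(a₁₁a₂₂) = (4)·(5) / ((7)·(-6)) = -0.476190
ρ = √|-0.476190| = √0.476190 = 0.690
ρ < 1, so Jacobi converges

0.690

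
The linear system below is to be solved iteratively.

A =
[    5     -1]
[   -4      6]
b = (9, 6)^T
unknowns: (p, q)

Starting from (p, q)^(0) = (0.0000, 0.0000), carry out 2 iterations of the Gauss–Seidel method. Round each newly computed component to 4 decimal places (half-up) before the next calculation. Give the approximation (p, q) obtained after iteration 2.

(2.2400, 2.4933)

Iteration 1:
  p = (9 - (-1)·0.0000) / (5) = 1.8000
  q = (6 - (-4)·1.8000) / (6) = 2.2000
Iteration 2:
  p = (9 - (-1)·2.2000) / (5) = 2.2400
  q = (6 - (-4)·2.2400) / (6) = 2.4933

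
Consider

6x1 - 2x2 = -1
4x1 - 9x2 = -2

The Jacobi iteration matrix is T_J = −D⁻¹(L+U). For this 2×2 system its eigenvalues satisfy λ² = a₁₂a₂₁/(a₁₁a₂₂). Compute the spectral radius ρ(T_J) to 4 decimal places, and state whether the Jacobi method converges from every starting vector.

a₁₂a₂₁/(a₁₁a₂₂) = (-2)·(4) / ((6)·(-9)) = 0.148148
ρ = √|0.148148| = √0.148148 = 0.3849
ρ < 1, so Jacobi converges

0.3849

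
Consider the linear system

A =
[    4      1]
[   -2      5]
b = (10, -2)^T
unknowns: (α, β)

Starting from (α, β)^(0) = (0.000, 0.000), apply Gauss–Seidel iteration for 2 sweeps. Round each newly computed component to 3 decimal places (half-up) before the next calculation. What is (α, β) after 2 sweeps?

Iteration 1:
  α = (10 - (1)·0.000) / (4) = 2.500
  β = (-2 - (-2)·2.500) / (5) = 0.600
Iteration 2:
  α = (10 - (1)·0.600) / (4) = 2.350
  β = (-2 - (-2)·2.350) / (5) = 0.540

(2.350, 0.540)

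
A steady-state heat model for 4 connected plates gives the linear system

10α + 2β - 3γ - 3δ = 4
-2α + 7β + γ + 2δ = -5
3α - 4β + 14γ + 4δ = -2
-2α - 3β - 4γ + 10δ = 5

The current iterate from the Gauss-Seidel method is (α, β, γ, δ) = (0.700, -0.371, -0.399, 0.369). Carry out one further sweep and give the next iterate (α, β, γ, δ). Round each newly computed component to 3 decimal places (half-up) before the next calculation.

One sweep:
  α = (4 - (2)·-0.371 - (-3)·-0.399 - (-3)·0.369) / (10) = 0.465
  β = (-5 - (-2)·0.465 - (1)·-0.399 - (2)·0.369) / (7) = -0.630
  γ = (-2 - (3)·0.465 - (-4)·-0.630 - (4)·0.369) / (14) = -0.528
  δ = (5 - (-2)·0.465 - (-3)·-0.630 - (-4)·-0.528) / (10) = 0.193

(0.465, -0.630, -0.528, 0.193)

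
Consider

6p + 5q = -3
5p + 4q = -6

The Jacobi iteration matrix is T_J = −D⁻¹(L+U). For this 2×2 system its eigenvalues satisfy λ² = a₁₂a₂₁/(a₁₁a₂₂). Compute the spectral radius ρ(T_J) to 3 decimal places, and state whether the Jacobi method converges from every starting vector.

1.021

a₁₂a₂₁/(a₁₁a₂₂) = (5)·(5) / ((6)·(4)) = 1.041667
ρ = √|1.041667| = √1.041667 = 1.021
ρ > 1, so Jacobi diverges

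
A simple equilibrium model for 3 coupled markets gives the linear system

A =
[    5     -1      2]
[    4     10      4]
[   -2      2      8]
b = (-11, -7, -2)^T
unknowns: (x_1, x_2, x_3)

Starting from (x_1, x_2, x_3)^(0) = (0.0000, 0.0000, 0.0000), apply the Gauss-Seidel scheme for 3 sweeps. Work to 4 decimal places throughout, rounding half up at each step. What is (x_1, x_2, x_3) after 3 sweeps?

Iteration 1:
  x_1 = (-11 - (-1)·0.0000 - (2)·0.0000) / (5) = -2.2000
  x_2 = (-7 - (4)·-2.2000 - (4)·0.0000) / (10) = 0.1800
  x_3 = (-2 - (-2)·-2.2000 - (2)·0.1800) / (8) = -0.8450
Iteration 2:
  x_1 = (-11 - (-1)·0.1800 - (2)·-0.8450) / (5) = -1.8260
  x_2 = (-7 - (4)·-1.8260 - (4)·-0.8450) / (10) = 0.3684
  x_3 = (-2 - (-2)·-1.8260 - (2)·0.3684) / (8) = -0.7986
Iteration 3:
  x_1 = (-11 - (-1)·0.3684 - (2)·-0.7986) / (5) = -1.8069
  x_2 = (-7 - (4)·-1.8069 - (4)·-0.7986) / (10) = 0.3422
  x_3 = (-2 - (-2)·-1.8069 - (2)·0.3422) / (8) = -0.7873

(-1.8069, 0.3422, -0.7873)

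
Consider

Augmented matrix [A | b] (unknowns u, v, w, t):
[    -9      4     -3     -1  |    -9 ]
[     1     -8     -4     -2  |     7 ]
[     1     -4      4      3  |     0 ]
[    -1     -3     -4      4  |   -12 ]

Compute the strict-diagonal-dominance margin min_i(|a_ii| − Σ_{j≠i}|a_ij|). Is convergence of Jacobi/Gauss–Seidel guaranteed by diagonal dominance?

-4

row 1: |-9| − (4+3+1) = 1
row 2: |-8| − (1+4+2) = 1
row 3: |4| − (1+4+3) = -4
row 4: |4| − (1+3+4) = -4
minimum over rows = -4 → not strictly diagonally dominant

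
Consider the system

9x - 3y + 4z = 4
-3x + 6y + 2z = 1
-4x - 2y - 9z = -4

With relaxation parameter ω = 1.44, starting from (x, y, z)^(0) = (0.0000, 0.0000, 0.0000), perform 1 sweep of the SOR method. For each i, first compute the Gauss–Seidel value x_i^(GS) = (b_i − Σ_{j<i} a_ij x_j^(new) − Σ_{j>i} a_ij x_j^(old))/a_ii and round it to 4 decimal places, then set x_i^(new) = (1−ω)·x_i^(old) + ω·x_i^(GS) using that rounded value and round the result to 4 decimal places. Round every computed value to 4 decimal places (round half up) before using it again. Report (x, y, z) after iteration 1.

Iteration 1:
  x: GS value = (4 - (-3)·0.0000 - (4)·0.0000) / (9) = 0.4444;  x ← (1−ω)·0.0000 + ω·0.4444 = 0.6399
  y: GS value = (1 - (-3)·0.6399 - (2)·0.0000) / (6) = 0.4866;  y ← (1−ω)·0.0000 + ω·0.4866 = 0.7007
  z: GS value = (-4 - (-4)·0.6399 - (-2)·0.7007) / (-9) = 0.0043;  z ← (1−ω)·0.0000 + ω·0.0043 = 0.0062

(0.6399, 0.7007, 0.0062)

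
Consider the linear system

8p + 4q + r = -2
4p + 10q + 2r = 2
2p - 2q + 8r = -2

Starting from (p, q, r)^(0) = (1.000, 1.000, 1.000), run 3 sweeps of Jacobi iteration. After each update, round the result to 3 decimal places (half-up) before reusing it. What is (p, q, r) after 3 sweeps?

Iteration 1:
  p = (-2 - (4)·1.000 - (1)·1.000) / (8) = -0.875
  q = (2 - (4)·1.000 - (2)·1.000) / (10) = -0.400
  r = (-2 - (2)·1.000 - (-2)·1.000) / (8) = -0.250
Iteration 2:
  p = (-2 - (4)·-0.400 - (1)·-0.250) / (8) = -0.019
  q = (2 - (4)·-0.875 - (2)·-0.250) / (10) = 0.600
  r = (-2 - (2)·-0.875 - (-2)·-0.400) / (8) = -0.131
Iteration 3:
  p = (-2 - (4)·0.600 - (1)·-0.131) / (8) = -0.534
  q = (2 - (4)·-0.019 - (2)·-0.131) / (10) = 0.234
  r = (-2 - (2)·-0.019 - (-2)·0.600) / (8) = -0.095

(-0.534, 0.234, -0.095)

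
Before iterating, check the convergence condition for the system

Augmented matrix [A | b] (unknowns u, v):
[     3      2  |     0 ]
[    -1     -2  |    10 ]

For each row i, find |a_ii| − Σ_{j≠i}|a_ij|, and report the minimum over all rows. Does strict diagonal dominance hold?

row 1: |3| − (2) = 1
row 2: |-2| − (1) = 1
minimum over rows = 1 → strictly diagonally dominant (convergence guaranteed)

1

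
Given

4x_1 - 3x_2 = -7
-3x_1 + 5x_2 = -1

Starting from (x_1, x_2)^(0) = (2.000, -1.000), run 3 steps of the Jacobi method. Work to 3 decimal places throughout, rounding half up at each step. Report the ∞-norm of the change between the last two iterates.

2.025

Iteration 1:
  x_1 = (-7 - (-3)·-1.000) / (4) = -2.500
  x_2 = (-1 - (-3)·2.000) / (5) = 1.000
Iteration 2:
  x_1 = (-7 - (-3)·1.000) / (4) = -1.000
  x_2 = (-1 - (-3)·-2.500) / (5) = -1.700
Iteration 3:
  x_1 = (-7 - (-3)·-1.700) / (4) = -3.025
  x_2 = (-1 - (-3)·-1.000) / (5) = -0.800
Change: (-2.025, 0.900) → max |·| = 2.025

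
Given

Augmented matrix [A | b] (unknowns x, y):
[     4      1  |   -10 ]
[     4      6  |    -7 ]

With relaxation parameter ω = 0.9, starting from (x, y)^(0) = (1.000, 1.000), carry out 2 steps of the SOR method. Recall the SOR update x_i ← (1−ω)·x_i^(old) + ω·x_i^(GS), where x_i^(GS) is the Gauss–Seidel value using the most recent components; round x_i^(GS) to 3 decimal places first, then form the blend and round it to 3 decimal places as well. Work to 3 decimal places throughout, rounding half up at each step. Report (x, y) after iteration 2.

Iteration 1:
  x: GS value = (-10 - (1)·1.000) / (4) = -2.750;  x ← (1−ω)·1.000 + ω·-2.750 = -2.375
  y: GS value = (-7 - (4)·-2.375) / (6) = 0.417;  y ← (1−ω)·1.000 + ω·0.417 = 0.475
Iteration 2:
  x: GS value = (-10 - (1)·0.475) / (4) = -2.619;  x ← (1−ω)·-2.375 + ω·-2.619 = -2.595
  y: GS value = (-7 - (4)·-2.595) / (6) = 0.563;  y ← (1−ω)·0.475 + ω·0.563 = 0.554

(-2.595, 0.554)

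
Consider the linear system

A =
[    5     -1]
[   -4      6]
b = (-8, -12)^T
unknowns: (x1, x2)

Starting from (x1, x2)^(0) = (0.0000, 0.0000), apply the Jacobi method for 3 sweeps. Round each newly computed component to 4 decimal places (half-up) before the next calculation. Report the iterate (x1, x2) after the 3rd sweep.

(-2.2133, -3.3333)

Iteration 1:
  x1 = (-8 - (-1)·0.0000) / (5) = -1.6000
  x2 = (-12 - (-4)·0.0000) / (6) = -2.0000
Iteration 2:
  x1 = (-8 - (-1)·-2.0000) / (5) = -2.0000
  x2 = (-12 - (-4)·-1.6000) / (6) = -3.0667
Iteration 3:
  x1 = (-8 - (-1)·-3.0667) / (5) = -2.2133
  x2 = (-12 - (-4)·-2.0000) / (6) = -3.3333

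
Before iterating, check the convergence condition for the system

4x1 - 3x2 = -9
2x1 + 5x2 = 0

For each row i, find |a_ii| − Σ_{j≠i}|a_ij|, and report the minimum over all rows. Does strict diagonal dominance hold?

row 1: |4| − (3) = 1
row 2: |5| − (2) = 3
minimum over rows = 1 → strictly diagonally dominant (convergence guaranteed)

1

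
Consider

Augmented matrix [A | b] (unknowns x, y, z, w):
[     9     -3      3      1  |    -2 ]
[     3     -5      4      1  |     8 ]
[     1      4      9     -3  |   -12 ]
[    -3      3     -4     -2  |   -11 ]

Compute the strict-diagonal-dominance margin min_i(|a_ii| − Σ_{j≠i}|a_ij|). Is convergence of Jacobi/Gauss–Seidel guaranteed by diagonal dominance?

-8

row 1: |9| − (3+3+1) = 2
row 2: |-5| − (3+4+1) = -3
row 3: |9| − (1+4+3) = 1
row 4: |-2| − (3+3+4) = -8
minimum over rows = -8 → not strictly diagonally dominant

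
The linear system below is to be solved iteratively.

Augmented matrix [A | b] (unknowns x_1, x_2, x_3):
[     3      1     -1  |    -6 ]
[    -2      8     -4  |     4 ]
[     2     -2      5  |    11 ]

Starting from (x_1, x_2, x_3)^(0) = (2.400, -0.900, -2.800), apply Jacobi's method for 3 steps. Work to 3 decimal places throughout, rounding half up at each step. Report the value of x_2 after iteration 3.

Iteration 1:
  x_1 = (-6 - (1)·-0.900 - (-1)·-2.800) / (3) = -2.633
  x_2 = (4 - (-2)·2.400 - (-4)·-2.800) / (8) = -0.300
  x_3 = (11 - (2)·2.400 - (-2)·-0.900) / (5) = 0.880
Iteration 2:
  x_1 = (-6 - (1)·-0.300 - (-1)·0.880) / (3) = -1.607
  x_2 = (4 - (-2)·-2.633 - (-4)·0.880) / (8) = 0.282
  x_3 = (11 - (2)·-2.633 - (-2)·-0.300) / (5) = 3.133
Iteration 3:
  x_1 = (-6 - (1)·0.282 - (-1)·3.133) / (3) = -1.050
  x_2 = (4 - (-2)·-1.607 - (-4)·3.133) / (8) = 1.665
  x_3 = (11 - (2)·-1.607 - (-2)·0.282) / (5) = 2.956

1.665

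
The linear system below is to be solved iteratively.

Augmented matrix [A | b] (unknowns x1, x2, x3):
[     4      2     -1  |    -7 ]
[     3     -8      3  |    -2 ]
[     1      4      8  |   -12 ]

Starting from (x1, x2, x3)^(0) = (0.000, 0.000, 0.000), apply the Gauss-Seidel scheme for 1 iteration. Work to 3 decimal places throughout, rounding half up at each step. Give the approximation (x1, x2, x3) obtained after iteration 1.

(-1.750, -0.406, -1.078)

Iteration 1:
  x1 = (-7 - (2)·0.000 - (-1)·0.000) / (4) = -1.750
  x2 = (-2 - (3)·-1.750 - (3)·0.000) / (-8) = -0.406
  x3 = (-12 - (1)·-1.750 - (4)·-0.406) / (8) = -1.078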